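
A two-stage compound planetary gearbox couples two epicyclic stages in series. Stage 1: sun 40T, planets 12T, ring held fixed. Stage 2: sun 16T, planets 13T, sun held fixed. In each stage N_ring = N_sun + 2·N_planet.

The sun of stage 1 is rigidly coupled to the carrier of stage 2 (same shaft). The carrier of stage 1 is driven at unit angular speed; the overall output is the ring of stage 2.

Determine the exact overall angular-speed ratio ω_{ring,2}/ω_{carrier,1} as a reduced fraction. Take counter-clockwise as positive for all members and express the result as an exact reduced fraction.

Stage 1: N_ring = 40 + 2·12 = 64
Stage 1: 40(ω_s−ω_c) = −64(ω_r−ω_c),  ω_r=0, ω_c=1
Stage 1: ω_s = 1 − (64/40)(0−1) = 13/5
  ⇒ ω_s¹/ω_c¹ = 13/5
Stage 2: N_ring = 16 + 2·13 = 42
Stage 2: 16(ω_s−ω_c) = −42(ω_r−ω_c),  ω_s=0, ω_c=1
Stage 2: ω_r = 1 − (16/42)(0−1) = 29/21
  ⇒ ω_r²/ω_c² = 29/21
Coupling ω_c² = ω_s¹ ⇒ overall = 13/5 × 29/21 = 377/105

377/105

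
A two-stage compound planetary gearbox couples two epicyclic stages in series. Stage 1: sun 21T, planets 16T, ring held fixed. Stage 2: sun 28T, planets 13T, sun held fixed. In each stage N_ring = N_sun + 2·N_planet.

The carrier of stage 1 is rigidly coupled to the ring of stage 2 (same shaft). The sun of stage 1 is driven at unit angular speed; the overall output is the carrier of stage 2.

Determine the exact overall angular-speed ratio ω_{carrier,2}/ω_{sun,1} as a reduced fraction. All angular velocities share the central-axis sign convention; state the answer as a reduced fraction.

Stage 1: N_ring = 21 + 2·16 = 53
Stage 1: 21(ω_s−ω_c) = −53(ω_r−ω_c),  ω_r=0, ω_s=1
Stage 1: 21(1−ω_c) = −53(0−ω_c)  ⇒  74ω_c = 21  ⇒  ω_c = 21/74
  ⇒ ω_c¹/ω_s¹ = 21/74
Stage 2: N_ring = 28 + 2·13 = 54
Stage 2: 28(ω_s−ω_c) = −54(ω_r−ω_c),  ω_s=0, ω_r=1
Stage 2: 28(0−ω_c) = −54(1−ω_c)  ⇒  82ω_c = 54  ⇒  ω_c = 27/41
  ⇒ ω_c²/ω_r² = 27/41
Coupling ω_r² = ω_c¹ ⇒ overall = 21/74 × 27/41 = 567/3034

567/3034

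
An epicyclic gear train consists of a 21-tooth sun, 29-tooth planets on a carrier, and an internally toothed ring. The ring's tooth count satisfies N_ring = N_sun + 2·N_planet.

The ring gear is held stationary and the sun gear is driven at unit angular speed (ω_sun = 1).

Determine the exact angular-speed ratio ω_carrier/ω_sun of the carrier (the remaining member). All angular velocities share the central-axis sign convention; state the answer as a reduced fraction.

21/100

N_ring = 21 + 2·29 = 79
21(ω_s−ω_c) = −79(ω_r−ω_c),  ω_r=0, ω_s=1
21(1−ω_c) = −79(0−ω_c)  ⇒  100ω_c = 21  ⇒  ω_c = 21/100
ω_c/ω_s = 21/100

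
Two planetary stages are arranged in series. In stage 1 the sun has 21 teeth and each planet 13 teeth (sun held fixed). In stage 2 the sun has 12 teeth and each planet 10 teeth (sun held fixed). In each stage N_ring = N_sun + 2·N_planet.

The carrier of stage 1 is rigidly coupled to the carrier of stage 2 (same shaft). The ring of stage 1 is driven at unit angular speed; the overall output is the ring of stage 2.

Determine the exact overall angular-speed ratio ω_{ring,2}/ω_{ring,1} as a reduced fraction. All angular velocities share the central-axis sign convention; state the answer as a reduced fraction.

Stage 1: N_ring = 21 + 2·13 = 47
Stage 1: 21(ω_s−ω_c) = −47(ω_r−ω_c),  ω_s=0, ω_r=1
Stage 1: 21(0−ω_c) = −47(1−ω_c)  ⇒  68ω_c = 47  ⇒  ω_c = 47/68
  ⇒ ω_c¹/ω_r¹ = 47/68
Stage 2: N_ring = 12 + 2·10 = 32
Stage 2: 12(ω_s−ω_c) = −32(ω_r−ω_c),  ω_s=0, ω_c=1
Stage 2: ω_r = 1 − (12/32)(0−1) = 11/8
  ⇒ ω_r²/ω_c² = 11/8
Coupling ω_c² = ω_c¹ ⇒ overall = 47/68 × 11/8 = 517/544

517/544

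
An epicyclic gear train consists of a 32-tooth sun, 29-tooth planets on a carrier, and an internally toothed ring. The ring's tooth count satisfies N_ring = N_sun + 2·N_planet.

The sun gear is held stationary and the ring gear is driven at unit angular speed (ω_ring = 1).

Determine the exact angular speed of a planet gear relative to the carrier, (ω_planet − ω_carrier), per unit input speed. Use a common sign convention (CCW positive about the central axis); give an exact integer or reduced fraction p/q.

1440/1769

N_ring = 32 + 2·29 = 90
32(ω_s−ω_c) = −90(ω_r−ω_c),  ω_s=0, ω_r=1
32(0−ω_c) = −90(1−ω_c)  ⇒  122ω_c = 90  ⇒  ω_c = 45/61
sun–planet: 32·(0−45/61) = −29·(ω_p−ω_c)  ⇒  ω_p−ω_c = −(32/29)·(-45/61) = 1440/1769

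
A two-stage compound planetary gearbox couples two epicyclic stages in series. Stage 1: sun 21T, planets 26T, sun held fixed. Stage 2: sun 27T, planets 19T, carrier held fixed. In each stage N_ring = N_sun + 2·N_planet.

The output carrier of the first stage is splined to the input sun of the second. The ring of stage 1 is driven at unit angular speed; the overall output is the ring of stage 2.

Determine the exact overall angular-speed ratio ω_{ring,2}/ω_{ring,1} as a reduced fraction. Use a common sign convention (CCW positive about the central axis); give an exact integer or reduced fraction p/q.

-1971/6110

Stage 1: N_ring = 21 + 2·26 = 73
Stage 1: 21(ω_s−ω_c) = −73(ω_r−ω_c),  ω_s=0, ω_r=1
Stage 1: 21(0−ω_c) = −73(1−ω_c)  ⇒  94ω_c = 73  ⇒  ω_c = 73/94
  ⇒ ω_c¹/ω_r¹ = 73/94
Stage 2: N_ring = 27 + 2·19 = 65
Stage 2: 27(ω_s−ω_c) = −65(ω_r−ω_c),  ω_c=0, ω_s=1
Stage 2: ω_r = 0 − (27/65)(1−0) = -27/65
  ⇒ ω_r²/ω_s² = -27/65
Coupling ω_s² = ω_c¹ ⇒ overall = 73/94 × -27/65 = -1971/6110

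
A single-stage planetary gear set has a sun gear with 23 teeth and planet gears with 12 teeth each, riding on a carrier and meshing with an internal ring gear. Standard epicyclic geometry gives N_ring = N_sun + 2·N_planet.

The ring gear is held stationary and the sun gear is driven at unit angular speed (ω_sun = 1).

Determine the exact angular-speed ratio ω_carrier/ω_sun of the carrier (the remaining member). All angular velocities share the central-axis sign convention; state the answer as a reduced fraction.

23/70

N_ring = 23 + 2·12 = 47
23(ω_s−ω_c) = −47(ω_r−ω_c),  ω_r=0, ω_s=1
23(1−ω_c) = −47(0−ω_c)  ⇒  70ω_c = 23  ⇒  ω_c = 23/70
ω_c/ω_s = 23/70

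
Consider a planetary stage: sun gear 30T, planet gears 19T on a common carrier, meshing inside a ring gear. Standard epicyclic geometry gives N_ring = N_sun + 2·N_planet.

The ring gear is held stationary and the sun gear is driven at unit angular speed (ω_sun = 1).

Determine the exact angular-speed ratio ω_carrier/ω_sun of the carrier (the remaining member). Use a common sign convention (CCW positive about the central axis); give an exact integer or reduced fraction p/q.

15/49

N_ring = 30 + 2·19 = 68
30(ω_s−ω_c) = −68(ω_r−ω_c),  ω_r=0, ω_s=1
30(1−ω_c) = −68(0−ω_c)  ⇒  98ω_c = 30  ⇒  ω_c = 15/49
ω_c/ω_s = 15/49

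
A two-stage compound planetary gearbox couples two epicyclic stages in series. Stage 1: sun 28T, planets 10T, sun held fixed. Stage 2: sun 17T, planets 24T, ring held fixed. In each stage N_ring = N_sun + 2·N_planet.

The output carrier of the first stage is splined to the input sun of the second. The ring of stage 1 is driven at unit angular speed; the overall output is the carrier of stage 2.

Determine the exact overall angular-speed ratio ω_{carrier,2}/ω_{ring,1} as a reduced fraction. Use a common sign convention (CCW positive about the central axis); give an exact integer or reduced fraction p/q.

Stage 1: N_ring = 28 + 2·10 = 48
Stage 1: 28(ω_s−ω_c) = −48(ω_r−ω_c),  ω_s=0, ω_r=1
Stage 1: 28(0−ω_c) = −48(1−ω_c)  ⇒  76ω_c = 48  ⇒  ω_c = 12/19
  ⇒ ω_c¹/ω_r¹ = 12/19
Stage 2: N_ring = 17 + 2·24 = 65
Stage 2: 17(ω_s−ω_c) = −65(ω_r−ω_c),  ω_r=0, ω_s=1
Stage 2: 17(1−ω_c) = −65(0−ω_c)  ⇒  82ω_c = 17  ⇒  ω_c = 17/82
  ⇒ ω_c²/ω_s² = 17/82
Coupling ω_s² = ω_c¹ ⇒ overall = 12/19 × 17/82 = 102/779

102/779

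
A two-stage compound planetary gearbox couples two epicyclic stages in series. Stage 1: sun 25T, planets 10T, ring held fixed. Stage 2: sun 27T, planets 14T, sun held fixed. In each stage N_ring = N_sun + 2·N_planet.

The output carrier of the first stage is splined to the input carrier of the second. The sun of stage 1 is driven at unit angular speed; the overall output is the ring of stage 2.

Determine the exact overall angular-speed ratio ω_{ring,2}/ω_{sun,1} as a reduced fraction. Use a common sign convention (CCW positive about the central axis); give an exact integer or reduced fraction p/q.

Stage 1: N_ring = 25 + 2·10 = 45
Stage 1: 25(ω_s−ω_c) = −45(ω_r−ω_c),  ω_r=0, ω_s=1
Stage 1: 25(1−ω_c) = −45(0−ω_c)  ⇒  70ω_c = 25  ⇒  ω_c = 5/14
  ⇒ ω_c¹/ω_s¹ = 5/14
Stage 2: N_ring = 27 + 2·14 = 55
Stage 2: 27(ω_s−ω_c) = −55(ω_r−ω_c),  ω_s=0, ω_c=1
Stage 2: ω_r = 1 − (27/55)(0−1) = 82/55
  ⇒ ω_r²/ω_c² = 82/55
Coupling ω_c² = ω_c¹ ⇒ overall = 5/14 × 82/55 = 41/77

41/77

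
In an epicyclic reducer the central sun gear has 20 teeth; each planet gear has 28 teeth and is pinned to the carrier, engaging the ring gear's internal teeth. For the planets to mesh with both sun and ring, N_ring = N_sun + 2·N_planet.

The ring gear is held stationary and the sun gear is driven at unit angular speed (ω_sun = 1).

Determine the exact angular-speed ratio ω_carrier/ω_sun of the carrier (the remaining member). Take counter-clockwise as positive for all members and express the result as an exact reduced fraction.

5/24

N_ring = 20 + 2·28 = 76
20(ω_s−ω_c) = −76(ω_r−ω_c),  ω_r=0, ω_s=1
20(1−ω_c) = −76(0−ω_c)  ⇒  96ω_c = 20  ⇒  ω_c = 5/24
ω_c/ω_s = 5/24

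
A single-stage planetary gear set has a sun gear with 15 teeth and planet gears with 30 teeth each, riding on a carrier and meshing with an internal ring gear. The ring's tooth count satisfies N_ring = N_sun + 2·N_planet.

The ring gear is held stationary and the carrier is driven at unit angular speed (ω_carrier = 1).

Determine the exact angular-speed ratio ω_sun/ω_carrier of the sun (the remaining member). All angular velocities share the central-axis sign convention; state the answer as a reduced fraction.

6

N_ring = 15 + 2·30 = 75
15(ω_s−ω_c) = −75(ω_r−ω_c),  ω_r=0, ω_c=1
ω_s = 1 − (75/15)(0−1) = 6
ω_s/ω_c = 6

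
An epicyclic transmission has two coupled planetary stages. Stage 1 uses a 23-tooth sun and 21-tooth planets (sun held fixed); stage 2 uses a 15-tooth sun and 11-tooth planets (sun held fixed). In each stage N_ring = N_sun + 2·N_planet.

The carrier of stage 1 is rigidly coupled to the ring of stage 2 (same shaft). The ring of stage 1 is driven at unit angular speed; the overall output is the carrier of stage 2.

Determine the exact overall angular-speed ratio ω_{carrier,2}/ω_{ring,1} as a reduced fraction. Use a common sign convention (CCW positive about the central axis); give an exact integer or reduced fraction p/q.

Stage 1: N_ring = 23 + 2·21 = 65
Stage 1: 23(ω_s−ω_c) = −65(ω_r−ω_c),  ω_s=0, ω_r=1
Stage 1: 23(0−ω_c) = −65(1−ω_c)  ⇒  88ω_c = 65  ⇒  ω_c = 65/88
  ⇒ ω_c¹/ω_r¹ = 65/88
Stage 2: N_ring = 15 + 2·11 = 37
Stage 2: 15(ω_s−ω_c) = −37(ω_r−ω_c),  ω_s=0, ω_r=1
Stage 2: 15(0−ω_c) = −37(1−ω_c)  ⇒  52ω_c = 37  ⇒  ω_c = 37/52
  ⇒ ω_c²/ω_r² = 37/52
Coupling ω_r² = ω_c¹ ⇒ overall = 65/88 × 37/52 = 185/352

185/352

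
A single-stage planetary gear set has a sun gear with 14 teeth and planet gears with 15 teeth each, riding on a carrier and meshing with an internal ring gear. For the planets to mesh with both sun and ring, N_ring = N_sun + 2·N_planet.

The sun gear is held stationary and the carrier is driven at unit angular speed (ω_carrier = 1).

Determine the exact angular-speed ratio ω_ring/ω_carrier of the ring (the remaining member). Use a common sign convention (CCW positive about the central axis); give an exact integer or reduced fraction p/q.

N_ring = 14 + 2·15 = 44
14(ω_s−ω_c) = −44(ω_r−ω_c),  ω_s=0, ω_c=1
ω_r = 1 − (14/44)(0−1) = 29/22
ω_r/ω_c = 29/22

29/22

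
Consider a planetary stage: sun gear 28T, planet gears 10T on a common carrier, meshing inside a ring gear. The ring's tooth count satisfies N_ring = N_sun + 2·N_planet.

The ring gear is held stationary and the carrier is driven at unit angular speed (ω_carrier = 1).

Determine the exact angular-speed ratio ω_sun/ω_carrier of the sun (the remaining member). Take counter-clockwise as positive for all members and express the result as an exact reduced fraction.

N_ring = 28 + 2·10 = 48
28(ω_s−ω_c) = −48(ω_r−ω_c),  ω_r=0, ω_c=1
ω_s = 1 − (48/28)(0−1) = 19/7
ω_s/ω_c = 19/7

19/7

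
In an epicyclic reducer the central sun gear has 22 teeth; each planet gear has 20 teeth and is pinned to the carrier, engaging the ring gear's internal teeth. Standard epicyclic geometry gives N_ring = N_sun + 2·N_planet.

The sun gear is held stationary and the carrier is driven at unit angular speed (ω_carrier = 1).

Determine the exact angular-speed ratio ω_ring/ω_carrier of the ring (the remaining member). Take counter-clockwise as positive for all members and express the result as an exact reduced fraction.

N_ring = 22 + 2·20 = 62
22(ω_s−ω_c) = −62(ω_r−ω_c),  ω_s=0, ω_c=1
ω_r = 1 − (22/62)(0−1) = 42/31
ω_r/ω_c = 42/31

42/31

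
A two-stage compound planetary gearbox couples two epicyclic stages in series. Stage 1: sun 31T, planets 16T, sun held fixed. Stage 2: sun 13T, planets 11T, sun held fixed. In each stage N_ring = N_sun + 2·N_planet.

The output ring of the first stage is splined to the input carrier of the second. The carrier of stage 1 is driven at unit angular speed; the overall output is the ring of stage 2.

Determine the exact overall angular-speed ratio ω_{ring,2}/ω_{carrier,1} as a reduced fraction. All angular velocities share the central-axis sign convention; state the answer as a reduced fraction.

1504/735

Stage 1: N_ring = 31 + 2·16 = 63
Stage 1: 31(ω_s−ω_c) = −63(ω_r−ω_c),  ω_s=0, ω_c=1
Stage 1: ω_r = 1 − (31/63)(0−1) = 94/63
  ⇒ ω_r¹/ω_c¹ = 94/63
Stage 2: N_ring = 13 + 2·11 = 35
Stage 2: 13(ω_s−ω_c) = −35(ω_r−ω_c),  ω_s=0, ω_c=1
Stage 2: ω_r = 1 − (13/35)(0−1) = 48/35
  ⇒ ω_r²/ω_c² = 48/35
Coupling ω_c² = ω_r¹ ⇒ overall = 94/63 × 48/35 = 1504/735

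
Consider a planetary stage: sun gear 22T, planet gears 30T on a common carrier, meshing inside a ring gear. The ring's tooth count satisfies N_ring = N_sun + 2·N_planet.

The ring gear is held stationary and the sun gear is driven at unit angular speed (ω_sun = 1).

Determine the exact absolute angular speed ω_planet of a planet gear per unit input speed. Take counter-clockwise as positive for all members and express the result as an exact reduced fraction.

-11/30

N_ring = 22 + 2·30 = 82
22(ω_s−ω_c) = −82(ω_r−ω_c),  ω_r=0, ω_s=1
22(1−ω_c) = −82(0−ω_c)  ⇒  104ω_c = 22  ⇒  ω_c = 11/52
sun–planet: 22·(1−11/52) = −30·(ω_p−ω_c)  ⇒  ω_p−ω_c = −(22/30)·(41/52) = -451/780
ω_p = 11/52 − 451/780 = -11/30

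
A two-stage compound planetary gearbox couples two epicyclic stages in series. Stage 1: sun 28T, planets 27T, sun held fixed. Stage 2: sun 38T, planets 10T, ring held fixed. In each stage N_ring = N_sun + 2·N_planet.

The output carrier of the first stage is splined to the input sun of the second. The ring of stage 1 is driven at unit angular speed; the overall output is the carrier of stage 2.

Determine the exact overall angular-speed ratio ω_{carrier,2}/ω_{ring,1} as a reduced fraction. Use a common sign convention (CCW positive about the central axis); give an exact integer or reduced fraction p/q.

779/2640

Stage 1: N_ring = 28 + 2·27 = 82
Stage 1: 28(ω_s−ω_c) = −82(ω_r−ω_c),  ω_s=0, ω_r=1
Stage 1: 28(0−ω_c) = −82(1−ω_c)  ⇒  110ω_c = 82  ⇒  ω_c = 41/55
  ⇒ ω_c¹/ω_r¹ = 41/55
Stage 2: N_ring = 38 + 2·10 = 58
Stage 2: 38(ω_s−ω_c) = −58(ω_r−ω_c),  ω_r=0, ω_s=1
Stage 2: 38(1−ω_c) = −58(0−ω_c)  ⇒  96ω_c = 38  ⇒  ω_c = 19/48
  ⇒ ω_c²/ω_s² = 19/48
Coupling ω_s² = ω_c¹ ⇒ overall = 41/55 × 19/48 = 779/2640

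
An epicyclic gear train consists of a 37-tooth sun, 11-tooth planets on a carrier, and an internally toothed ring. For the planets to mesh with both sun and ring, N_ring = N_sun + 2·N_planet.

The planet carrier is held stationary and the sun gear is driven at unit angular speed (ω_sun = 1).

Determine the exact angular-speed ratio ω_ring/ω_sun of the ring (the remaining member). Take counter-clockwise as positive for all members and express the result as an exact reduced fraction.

N_ring = 37 + 2·11 = 59
37(ω_s−ω_c) = −59(ω_r−ω_c),  ω_c=0, ω_s=1
ω_r = 0 − (37/59)(1−0) = -37/59
ω_r/ω_s = -37/59

-37/59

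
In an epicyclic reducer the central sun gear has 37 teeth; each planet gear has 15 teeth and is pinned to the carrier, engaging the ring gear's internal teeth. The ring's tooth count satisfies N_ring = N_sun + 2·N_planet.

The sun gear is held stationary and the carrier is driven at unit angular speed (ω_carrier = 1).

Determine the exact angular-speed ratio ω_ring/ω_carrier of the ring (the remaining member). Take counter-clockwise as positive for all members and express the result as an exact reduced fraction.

N_ring = 37 + 2·15 = 67
37(ω_s−ω_c) = −67(ω_r−ω_c),  ω_s=0, ω_c=1
ω_r = 1 − (37/67)(0−1) = 104/67
ω_r/ω_c = 104/67

104/67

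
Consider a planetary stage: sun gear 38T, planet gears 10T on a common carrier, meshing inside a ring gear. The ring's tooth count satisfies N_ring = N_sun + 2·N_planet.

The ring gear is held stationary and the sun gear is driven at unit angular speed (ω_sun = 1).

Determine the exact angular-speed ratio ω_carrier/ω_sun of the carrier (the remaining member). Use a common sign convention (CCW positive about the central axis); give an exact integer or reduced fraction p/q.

19/48

N_ring = 38 + 2·10 = 58
38(ω_s−ω_c) = −58(ω_r−ω_c),  ω_r=0, ω_s=1
38(1−ω_c) = −58(0−ω_c)  ⇒  96ω_c = 38  ⇒  ω_c = 19/48
ω_c/ω_s = 19/48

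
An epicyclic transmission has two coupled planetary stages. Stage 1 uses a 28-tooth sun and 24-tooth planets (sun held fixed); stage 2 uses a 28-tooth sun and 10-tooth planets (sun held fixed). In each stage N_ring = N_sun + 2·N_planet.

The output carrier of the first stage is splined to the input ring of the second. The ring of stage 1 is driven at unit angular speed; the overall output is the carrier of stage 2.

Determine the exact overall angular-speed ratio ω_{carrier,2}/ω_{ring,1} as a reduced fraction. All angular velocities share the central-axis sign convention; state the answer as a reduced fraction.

6/13

Stage 1: N_ring = 28 + 2·24 = 76
Stage 1: 28(ω_s−ω_c) = −76(ω_r−ω_c),  ω_s=0, ω_r=1
Stage 1: 28(0−ω_c) = −76(1−ω_c)  ⇒  104ω_c = 76  ⇒  ω_c = 19/26
  ⇒ ω_c¹/ω_r¹ = 19/26
Stage 2: N_ring = 28 + 2·10 = 48
Stage 2: 28(ω_s−ω_c) = −48(ω_r−ω_c),  ω_s=0, ω_r=1
Stage 2: 28(0−ω_c) = −48(1−ω_c)  ⇒  76ω_c = 48  ⇒  ω_c = 12/19
  ⇒ ω_c²/ω_r² = 12/19
Coupling ω_r² = ω_c¹ ⇒ overall = 19/26 × 12/19 = 6/13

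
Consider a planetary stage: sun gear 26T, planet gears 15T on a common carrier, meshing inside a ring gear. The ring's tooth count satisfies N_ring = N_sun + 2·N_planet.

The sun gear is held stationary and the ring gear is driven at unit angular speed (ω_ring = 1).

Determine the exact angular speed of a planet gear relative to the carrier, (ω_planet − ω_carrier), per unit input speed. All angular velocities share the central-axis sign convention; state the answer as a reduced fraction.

728/615

N_ring = 26 + 2·15 = 56
26(ω_s−ω_c) = −56(ω_r−ω_c),  ω_s=0, ω_r=1
26(0−ω_c) = −56(1−ω_c)  ⇒  82ω_c = 56  ⇒  ω_c = 28/41
sun–planet: 26·(0−28/41) = −15·(ω_p−ω_c)  ⇒  ω_p−ω_c = −(26/15)·(-28/41) = 728/615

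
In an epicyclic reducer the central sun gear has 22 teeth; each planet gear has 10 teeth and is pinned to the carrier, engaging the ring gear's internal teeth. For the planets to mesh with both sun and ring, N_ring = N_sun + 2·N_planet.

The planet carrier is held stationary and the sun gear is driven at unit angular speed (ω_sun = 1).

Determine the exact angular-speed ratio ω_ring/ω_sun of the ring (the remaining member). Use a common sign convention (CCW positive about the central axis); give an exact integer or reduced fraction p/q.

-11/21

N_ring = 22 + 2·10 = 42
22(ω_s−ω_c) = −42(ω_r−ω_c),  ω_c=0, ω_s=1
ω_r = 0 − (22/42)(1−0) = -11/21
ω_r/ω_s = -11/21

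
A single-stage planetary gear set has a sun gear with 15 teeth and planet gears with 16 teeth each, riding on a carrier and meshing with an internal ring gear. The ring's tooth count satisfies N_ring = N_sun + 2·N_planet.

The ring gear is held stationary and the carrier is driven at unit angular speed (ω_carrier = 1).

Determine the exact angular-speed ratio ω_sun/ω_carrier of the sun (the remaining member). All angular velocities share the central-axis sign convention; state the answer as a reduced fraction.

N_ring = 15 + 2·16 = 47
15(ω_s−ω_c) = −47(ω_r−ω_c),  ω_r=0, ω_c=1
ω_s = 1 − (47/15)(0−1) = 62/15
ω_s/ω_c = 62/15

62/15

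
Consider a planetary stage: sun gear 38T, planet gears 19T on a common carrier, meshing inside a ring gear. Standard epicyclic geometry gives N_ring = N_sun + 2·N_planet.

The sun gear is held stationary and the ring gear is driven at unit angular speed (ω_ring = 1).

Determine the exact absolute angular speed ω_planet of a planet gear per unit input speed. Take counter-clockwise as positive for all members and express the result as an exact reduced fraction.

N_ring = 38 + 2·19 = 76
38(ω_s−ω_c) = −76(ω_r−ω_c),  ω_s=0, ω_r=1
38(0−ω_c) = −76(1−ω_c)  ⇒  114ω_c = 76  ⇒  ω_c = 2/3
sun–planet: 38·(0−2/3) = −19·(ω_p−ω_c)  ⇒  ω_p−ω_c = −(38/19)·(-2/3) = 4/3
ω_p = 2/3 + 4/3 = 2

2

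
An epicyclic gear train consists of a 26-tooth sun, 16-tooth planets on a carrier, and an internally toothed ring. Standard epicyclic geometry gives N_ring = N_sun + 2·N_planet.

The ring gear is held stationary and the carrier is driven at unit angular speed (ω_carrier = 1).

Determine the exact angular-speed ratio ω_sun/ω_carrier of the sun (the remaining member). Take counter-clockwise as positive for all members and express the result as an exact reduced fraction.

42/13

N_ring = 26 + 2·16 = 58
26(ω_s−ω_c) = −58(ω_r−ω_c),  ω_r=0, ω_c=1
ω_s = 1 − (58/26)(0−1) = 42/13
ω_s/ω_c = 42/13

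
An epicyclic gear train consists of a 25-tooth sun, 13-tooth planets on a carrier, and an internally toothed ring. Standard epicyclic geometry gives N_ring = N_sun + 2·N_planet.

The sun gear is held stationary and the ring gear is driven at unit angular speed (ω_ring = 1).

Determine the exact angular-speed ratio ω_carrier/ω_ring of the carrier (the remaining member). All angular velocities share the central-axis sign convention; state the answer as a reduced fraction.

51/76

N_ring = 25 + 2·13 = 51
25(ω_s−ω_c) = −51(ω_r−ω_c),  ω_s=0, ω_r=1
25(0−ω_c) = −51(1−ω_c)  ⇒  76ω_c = 51  ⇒  ω_c = 51/76
ω_c/ω_r = 51/76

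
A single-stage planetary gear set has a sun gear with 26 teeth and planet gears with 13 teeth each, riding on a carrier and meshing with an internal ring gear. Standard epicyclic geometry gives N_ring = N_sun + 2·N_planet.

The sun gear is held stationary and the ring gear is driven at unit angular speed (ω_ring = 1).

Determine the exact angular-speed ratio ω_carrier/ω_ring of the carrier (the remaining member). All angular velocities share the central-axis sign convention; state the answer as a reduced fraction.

2/3

N_ring = 26 + 2·13 = 52
26(ω_s−ω_c) = −52(ω_r−ω_c),  ω_s=0, ω_r=1
26(0−ω_c) = −52(1−ω_c)  ⇒  78ω_c = 52  ⇒  ω_c = 2/3
ω_c/ω_r = 2/3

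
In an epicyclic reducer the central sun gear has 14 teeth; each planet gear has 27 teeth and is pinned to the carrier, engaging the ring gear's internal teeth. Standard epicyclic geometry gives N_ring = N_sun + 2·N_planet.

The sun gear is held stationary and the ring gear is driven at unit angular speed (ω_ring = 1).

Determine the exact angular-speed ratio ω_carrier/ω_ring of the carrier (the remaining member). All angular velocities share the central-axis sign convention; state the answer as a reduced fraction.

34/41

N_ring = 14 + 2·27 = 68
14(ω_s−ω_c) = −68(ω_r−ω_c),  ω_s=0, ω_r=1
14(0−ω_c) = −68(1−ω_c)  ⇒  82ω_c = 68  ⇒  ω_c = 34/41
ω_c/ω_r = 34/41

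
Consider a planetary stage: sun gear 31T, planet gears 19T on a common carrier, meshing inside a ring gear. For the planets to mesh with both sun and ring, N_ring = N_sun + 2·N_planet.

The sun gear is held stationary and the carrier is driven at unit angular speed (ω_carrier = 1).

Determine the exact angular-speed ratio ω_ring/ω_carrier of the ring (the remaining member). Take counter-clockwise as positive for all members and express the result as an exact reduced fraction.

100/69

N_ring = 31 + 2·19 = 69
31(ω_s−ω_c) = −69(ω_r−ω_c),  ω_s=0, ω_c=1
ω_r = 1 − (31/69)(0−1) = 100/69
ω_r/ω_c = 100/69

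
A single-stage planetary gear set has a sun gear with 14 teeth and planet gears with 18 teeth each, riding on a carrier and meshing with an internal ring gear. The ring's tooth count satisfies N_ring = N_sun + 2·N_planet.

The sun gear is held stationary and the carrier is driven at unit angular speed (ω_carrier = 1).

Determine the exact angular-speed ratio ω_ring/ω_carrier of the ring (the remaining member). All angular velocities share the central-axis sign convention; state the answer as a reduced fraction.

N_ring = 14 + 2·18 = 50
14(ω_s−ω_c) = −50(ω_r−ω_c),  ω_s=0, ω_c=1
ω_r = 1 − (14/50)(0−1) = 32/25
ω_r/ω_c = 32/25

32/25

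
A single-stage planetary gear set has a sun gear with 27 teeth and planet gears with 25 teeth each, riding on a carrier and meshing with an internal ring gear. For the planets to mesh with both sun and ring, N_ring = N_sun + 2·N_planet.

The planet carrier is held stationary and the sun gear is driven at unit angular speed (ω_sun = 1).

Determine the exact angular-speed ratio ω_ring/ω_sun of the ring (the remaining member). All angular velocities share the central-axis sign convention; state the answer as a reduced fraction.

N_ring = 27 + 2·25 = 77
27(ω_s−ω_c) = −77(ω_r−ω_c),  ω_c=0, ω_s=1
ω_r = 0 − (27/77)(1−0) = -27/77
ω_r/ω_s = -27/77

-27/77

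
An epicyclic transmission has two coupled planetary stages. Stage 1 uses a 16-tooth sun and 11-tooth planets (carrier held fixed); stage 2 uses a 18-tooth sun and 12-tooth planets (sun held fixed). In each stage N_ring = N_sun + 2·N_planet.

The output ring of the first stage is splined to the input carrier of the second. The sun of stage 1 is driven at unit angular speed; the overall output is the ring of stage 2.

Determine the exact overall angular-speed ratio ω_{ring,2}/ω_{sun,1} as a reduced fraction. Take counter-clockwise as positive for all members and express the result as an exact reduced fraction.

-80/133

Stage 1: N_ring = 16 + 2·11 = 38
Stage 1: 16(ω_s−ω_c) = −38(ω_r−ω_c),  ω_c=0, ω_s=1
Stage 1: ω_r = 0 − (16/38)(1−0) = -8/19
  ⇒ ω_r¹/ω_s¹ = -8/19
Stage 2: N_ring = 18 + 2·12 = 42
Stage 2: 18(ω_s−ω_c) = −42(ω_r−ω_c),  ω_s=0, ω_c=1
Stage 2: ω_r = 1 − (18/42)(0−1) = 10/7
  ⇒ ω_r²/ω_c² = 10/7
Coupling ω_c² = ω_r¹ ⇒ overall = -8/19 × 10/7 = -80/133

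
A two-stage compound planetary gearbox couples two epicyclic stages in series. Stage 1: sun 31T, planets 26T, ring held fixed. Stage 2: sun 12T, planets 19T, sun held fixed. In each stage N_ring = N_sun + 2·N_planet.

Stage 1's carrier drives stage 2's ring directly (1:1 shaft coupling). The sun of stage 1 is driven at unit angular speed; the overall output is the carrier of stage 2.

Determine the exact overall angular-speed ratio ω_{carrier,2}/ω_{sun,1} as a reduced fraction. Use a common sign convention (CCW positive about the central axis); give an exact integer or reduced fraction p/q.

Stage 1: N_ring = 31 + 2·26 = 83
Stage 1: 31(ω_s−ω_c) = −83(ω_r−ω_c),  ω_r=0, ω_s=1
Stage 1: 31(1−ω_c) = −83(0−ω_c)  ⇒  114ω_c = 31  ⇒  ω_c = 31/114
  ⇒ ω_c¹/ω_s¹ = 31/114
Stage 2: N_ring = 12 + 2·19 = 50
Stage 2: 12(ω_s−ω_c) = −50(ω_r−ω_c),  ω_s=0, ω_r=1
Stage 2: 12(0−ω_c) = −50(1−ω_c)  ⇒  62ω_c = 50  ⇒  ω_c = 25/31
  ⇒ ω_c²/ω_r² = 25/31
Coupling ω_r² = ω_c¹ ⇒ overall = 31/114 × 25/31 = 25/114

25/114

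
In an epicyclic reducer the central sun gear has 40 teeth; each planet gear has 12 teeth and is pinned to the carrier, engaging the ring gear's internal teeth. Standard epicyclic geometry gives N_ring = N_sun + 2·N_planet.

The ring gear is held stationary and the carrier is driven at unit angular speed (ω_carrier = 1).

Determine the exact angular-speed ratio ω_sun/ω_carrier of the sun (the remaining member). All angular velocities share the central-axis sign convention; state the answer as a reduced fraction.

13/5

N_ring = 40 + 2·12 = 64
40(ω_s−ω_c) = −64(ω_r−ω_c),  ω_r=0, ω_c=1
ω_s = 1 − (64/40)(0−1) = 13/5
ω_s/ω_c = 13/5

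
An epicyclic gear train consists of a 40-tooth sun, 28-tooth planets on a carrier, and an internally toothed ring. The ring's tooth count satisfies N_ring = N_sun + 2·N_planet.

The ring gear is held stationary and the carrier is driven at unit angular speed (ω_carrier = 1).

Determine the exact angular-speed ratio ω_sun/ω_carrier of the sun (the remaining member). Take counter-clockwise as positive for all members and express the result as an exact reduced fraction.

N_ring = 40 + 2·28 = 96
40(ω_s−ω_c) = −96(ω_r−ω_c),  ω_r=0, ω_c=1
ω_s = 1 − (96/40)(0−1) = 17/5
ω_s/ω_c = 17/5

17/5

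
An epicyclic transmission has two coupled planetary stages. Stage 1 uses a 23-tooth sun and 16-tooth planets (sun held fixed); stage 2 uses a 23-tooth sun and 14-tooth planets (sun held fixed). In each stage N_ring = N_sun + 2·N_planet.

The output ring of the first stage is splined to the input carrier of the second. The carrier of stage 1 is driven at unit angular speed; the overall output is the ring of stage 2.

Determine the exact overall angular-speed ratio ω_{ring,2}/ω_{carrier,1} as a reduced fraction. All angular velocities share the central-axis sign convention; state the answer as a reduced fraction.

Stage 1: N_ring = 23 + 2·16 = 55
Stage 1: 23(ω_s−ω_c) = −55(ω_r−ω_c),  ω_s=0, ω_c=1
Stage 1: ω_r = 1 − (23/55)(0−1) = 78/55
  ⇒ ω_r¹/ω_c¹ = 78/55
Stage 2: N_ring = 23 + 2·14 = 51
Stage 2: 23(ω_s−ω_c) = −51(ω_r−ω_c),  ω_s=0, ω_c=1
Stage 2: ω_r = 1 − (23/51)(0−1) = 74/51
  ⇒ ω_r²/ω_c² = 74/51
Coupling ω_c² = ω_r¹ ⇒ overall = 78/55 × 74/51 = 1924/935

1924/935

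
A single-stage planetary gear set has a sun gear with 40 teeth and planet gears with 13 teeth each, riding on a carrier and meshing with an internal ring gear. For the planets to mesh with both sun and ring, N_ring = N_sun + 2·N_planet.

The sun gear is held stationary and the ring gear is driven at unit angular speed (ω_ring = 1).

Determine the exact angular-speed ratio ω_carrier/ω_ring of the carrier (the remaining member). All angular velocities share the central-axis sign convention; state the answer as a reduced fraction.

33/53

N_ring = 40 + 2·13 = 66
40(ω_s−ω_c) = −66(ω_r−ω_c),  ω_s=0, ω_r=1
40(0−ω_c) = −66(1−ω_c)  ⇒  106ω_c = 66  ⇒  ω_c = 33/53
ω_c/ω_r = 33/53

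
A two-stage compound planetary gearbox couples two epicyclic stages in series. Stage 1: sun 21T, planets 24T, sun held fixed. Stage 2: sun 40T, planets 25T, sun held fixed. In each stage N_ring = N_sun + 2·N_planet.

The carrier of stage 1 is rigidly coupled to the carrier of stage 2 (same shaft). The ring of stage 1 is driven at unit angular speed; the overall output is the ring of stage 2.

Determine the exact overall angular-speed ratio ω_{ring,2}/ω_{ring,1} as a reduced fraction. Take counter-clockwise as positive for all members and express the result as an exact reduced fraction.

299/270

Stage 1: N_ring = 21 + 2·24 = 69
Stage 1: 21(ω_s−ω_c) = −69(ω_r−ω_c),  ω_s=0, ω_r=1
Stage 1: 21(0−ω_c) = −69(1−ω_c)  ⇒  90ω_c = 69  ⇒  ω_c = 23/30
  ⇒ ω_c¹/ω_r¹ = 23/30
Stage 2: N_ring = 40 + 2·25 = 90
Stage 2: 40(ω_s−ω_c) = −90(ω_r−ω_c),  ω_s=0, ω_c=1
Stage 2: ω_r = 1 − (40/90)(0−1) = 13/9
  ⇒ ω_r²/ω_c² = 13/9
Coupling ω_c² = ω_c¹ ⇒ overall = 23/30 × 13/9 = 299/270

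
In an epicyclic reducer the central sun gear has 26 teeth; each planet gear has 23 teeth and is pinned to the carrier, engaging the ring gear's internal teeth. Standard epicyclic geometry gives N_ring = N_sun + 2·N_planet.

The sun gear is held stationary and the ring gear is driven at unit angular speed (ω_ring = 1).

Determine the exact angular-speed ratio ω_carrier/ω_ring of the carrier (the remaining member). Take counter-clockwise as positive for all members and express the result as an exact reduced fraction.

36/49

N_ring = 26 + 2·23 = 72
26(ω_s−ω_c) = −72(ω_r−ω_c),  ω_s=0, ω_r=1
26(0−ω_c) = −72(1−ω_c)  ⇒  98ω_c = 72  ⇒  ω_c = 36/49
ω_c/ω_r = 36/49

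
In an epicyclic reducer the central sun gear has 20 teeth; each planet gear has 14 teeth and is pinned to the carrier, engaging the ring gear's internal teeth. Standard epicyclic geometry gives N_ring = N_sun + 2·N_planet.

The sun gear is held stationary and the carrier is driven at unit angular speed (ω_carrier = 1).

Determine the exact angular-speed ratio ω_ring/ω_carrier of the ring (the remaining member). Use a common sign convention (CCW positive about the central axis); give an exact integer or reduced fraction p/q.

17/12

N_ring = 20 + 2·14 = 48
20(ω_s−ω_c) = −48(ω_r−ω_c),  ω_s=0, ω_c=1
ω_r = 1 − (20/48)(0−1) = 17/12
ω_r/ω_c = 17/12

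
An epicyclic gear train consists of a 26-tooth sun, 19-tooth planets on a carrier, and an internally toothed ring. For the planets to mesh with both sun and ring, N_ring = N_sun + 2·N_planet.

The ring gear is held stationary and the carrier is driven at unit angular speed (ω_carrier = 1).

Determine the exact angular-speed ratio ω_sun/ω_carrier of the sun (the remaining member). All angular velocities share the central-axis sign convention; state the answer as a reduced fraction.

45/13

N_ring = 26 + 2·19 = 64
26(ω_s−ω_c) = −64(ω_r−ω_c),  ω_r=0, ω_c=1
ω_s = 1 − (64/26)(0−1) = 45/13
ω_s/ω_c = 45/13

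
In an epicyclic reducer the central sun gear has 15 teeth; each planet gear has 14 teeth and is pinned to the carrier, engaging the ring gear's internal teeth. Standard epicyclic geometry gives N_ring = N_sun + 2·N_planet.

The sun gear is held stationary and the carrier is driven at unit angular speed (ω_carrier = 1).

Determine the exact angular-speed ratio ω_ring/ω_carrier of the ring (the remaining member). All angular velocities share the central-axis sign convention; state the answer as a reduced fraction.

58/43

N_ring = 15 + 2·14 = 43
15(ω_s−ω_c) = −43(ω_r−ω_c),  ω_s=0, ω_c=1
ω_r = 1 − (15/43)(0−1) = 58/43
ω_r/ω_c = 58/43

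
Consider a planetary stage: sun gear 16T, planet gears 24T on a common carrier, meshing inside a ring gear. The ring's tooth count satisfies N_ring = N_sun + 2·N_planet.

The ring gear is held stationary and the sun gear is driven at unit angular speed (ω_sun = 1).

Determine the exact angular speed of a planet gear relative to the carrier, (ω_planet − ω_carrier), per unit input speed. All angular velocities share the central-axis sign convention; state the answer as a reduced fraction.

N_ring = 16 + 2·24 = 64
16(ω_s−ω_c) = −64(ω_r−ω_c),  ω_r=0, ω_s=1
16(1−ω_c) = −64(0−ω_c)  ⇒  80ω_c = 16  ⇒  ω_c = 1/5
sun–planet: 16·(1−1/5) = −24·(ω_p−ω_c)  ⇒  ω_p−ω_c = −(16/24)·(4/5) = -8/15

-8/15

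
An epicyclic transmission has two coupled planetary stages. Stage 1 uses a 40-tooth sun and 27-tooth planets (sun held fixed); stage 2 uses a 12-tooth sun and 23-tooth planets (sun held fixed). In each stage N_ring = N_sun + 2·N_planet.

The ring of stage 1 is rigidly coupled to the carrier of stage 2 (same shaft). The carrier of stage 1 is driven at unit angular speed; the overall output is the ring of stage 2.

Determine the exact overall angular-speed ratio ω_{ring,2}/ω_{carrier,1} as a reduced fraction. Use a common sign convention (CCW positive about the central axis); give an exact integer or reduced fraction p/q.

2345/1363

Stage 1: N_ring = 40 + 2·27 = 94
Stage 1: 40(ω_s−ω_c) = −94(ω_r−ω_c),  ω_s=0, ω_c=1
Stage 1: ω_r = 1 − (40/94)(0−1) = 67/47
  ⇒ ω_r¹/ω_c¹ = 67/47
Stage 2: N_ring = 12 + 2·23 = 58
Stage 2: 12(ω_s−ω_c) = −58(ω_r−ω_c),  ω_s=0, ω_c=1
Stage 2: ω_r = 1 − (12/58)(0−1) = 35/29
  ⇒ ω_r²/ω_c² = 35/29
Coupling ω_c² = ω_r¹ ⇒ overall = 67/47 × 35/29 = 2345/1363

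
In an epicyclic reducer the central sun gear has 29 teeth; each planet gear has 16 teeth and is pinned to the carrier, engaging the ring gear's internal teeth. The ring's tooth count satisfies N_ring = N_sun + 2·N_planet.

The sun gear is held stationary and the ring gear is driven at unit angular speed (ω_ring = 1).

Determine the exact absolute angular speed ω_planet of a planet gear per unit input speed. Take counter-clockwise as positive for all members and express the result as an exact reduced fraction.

N_ring = 29 + 2·16 = 61
29(ω_s−ω_c) = −61(ω_r−ω_c),  ω_s=0, ω_r=1
29(0−ω_c) = −61(1−ω_c)  ⇒  90ω_c = 61  ⇒  ω_c = 61/90
sun–planet: 29·(0−61/90) = −16·(ω_p−ω_c)  ⇒  ω_p−ω_c = −(29/16)·(-61/90) = 1769/1440
ω_p = 61/90 + 1769/1440 = 61/32

61/32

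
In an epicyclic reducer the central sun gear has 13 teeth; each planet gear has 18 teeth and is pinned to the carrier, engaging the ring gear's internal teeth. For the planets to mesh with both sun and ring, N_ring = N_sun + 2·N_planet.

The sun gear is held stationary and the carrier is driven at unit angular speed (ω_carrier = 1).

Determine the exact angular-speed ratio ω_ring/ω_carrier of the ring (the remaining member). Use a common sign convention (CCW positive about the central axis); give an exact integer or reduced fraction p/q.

62/49

N_ring = 13 + 2·18 = 49
13(ω_s−ω_c) = −49(ω_r−ω_c),  ω_s=0, ω_c=1
ω_r = 1 − (13/49)(0−1) = 62/49
ω_r/ω_c = 62/49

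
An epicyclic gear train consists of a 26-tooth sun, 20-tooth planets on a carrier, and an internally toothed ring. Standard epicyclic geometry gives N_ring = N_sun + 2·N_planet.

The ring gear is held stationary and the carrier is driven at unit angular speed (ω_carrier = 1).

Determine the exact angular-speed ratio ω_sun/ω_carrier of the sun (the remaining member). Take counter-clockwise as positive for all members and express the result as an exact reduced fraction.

46/13

N_ring = 26 + 2·20 = 66
26(ω_s−ω_c) = −66(ω_r−ω_c),  ω_r=0, ω_c=1
ω_s = 1 − (66/26)(0−1) = 46/13
ω_s/ω_c = 46/13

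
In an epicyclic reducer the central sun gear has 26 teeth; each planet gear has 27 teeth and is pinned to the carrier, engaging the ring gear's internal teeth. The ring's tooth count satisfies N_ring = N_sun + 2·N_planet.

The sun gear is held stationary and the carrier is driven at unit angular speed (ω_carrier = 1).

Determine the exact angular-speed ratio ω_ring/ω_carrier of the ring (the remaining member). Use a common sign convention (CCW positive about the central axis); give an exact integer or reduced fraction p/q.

53/40

N_ring = 26 + 2·27 = 80
26(ω_s−ω_c) = −80(ω_r−ω_c),  ω_s=0, ω_c=1
ω_r = 1 − (26/80)(0−1) = 53/40
ω_r/ω_c = 53/40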